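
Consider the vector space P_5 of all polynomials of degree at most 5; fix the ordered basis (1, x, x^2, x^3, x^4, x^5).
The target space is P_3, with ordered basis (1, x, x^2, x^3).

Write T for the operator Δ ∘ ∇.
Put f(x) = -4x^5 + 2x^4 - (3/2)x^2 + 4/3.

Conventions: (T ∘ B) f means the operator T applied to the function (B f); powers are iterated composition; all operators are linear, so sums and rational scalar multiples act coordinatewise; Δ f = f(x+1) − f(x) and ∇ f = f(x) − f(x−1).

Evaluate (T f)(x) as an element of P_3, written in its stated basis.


g(x) = -80x^3 + 24x^2 - 40x + 1

∇ f = -20x^4 + 48x^3 - 52x^2 + 25x - 9/2
Δ ∇ f = -80x^3 + 24x^2 - 40x + 1


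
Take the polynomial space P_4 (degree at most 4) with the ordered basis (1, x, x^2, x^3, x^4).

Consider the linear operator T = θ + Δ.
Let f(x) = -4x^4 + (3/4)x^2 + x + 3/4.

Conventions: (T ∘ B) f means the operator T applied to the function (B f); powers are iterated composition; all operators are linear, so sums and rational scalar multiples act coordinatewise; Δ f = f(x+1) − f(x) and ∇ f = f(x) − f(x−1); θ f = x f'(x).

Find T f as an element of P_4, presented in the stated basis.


the image equals g(x) = -16x^4 - 16x^3 - (45/2)x^2 - (27/2)x - 9/4

θ f = -16x^4 + (3/2)x^2 + x
Δ f = -16x^3 - 24x^2 - (29/2)x - 9/4
(θ + Δ) f = -16x^4 - 16x^3 - (45/2)x^2 - (27/2)x - 9/4


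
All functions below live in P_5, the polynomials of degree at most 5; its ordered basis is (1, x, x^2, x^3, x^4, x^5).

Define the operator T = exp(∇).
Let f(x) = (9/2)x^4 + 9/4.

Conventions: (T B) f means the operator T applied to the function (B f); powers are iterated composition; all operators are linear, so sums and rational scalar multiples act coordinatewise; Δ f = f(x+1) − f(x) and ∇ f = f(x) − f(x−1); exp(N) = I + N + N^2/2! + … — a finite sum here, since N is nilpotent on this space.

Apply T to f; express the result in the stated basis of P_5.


the image equals g(x) = (9/2)x^4 + 18x^3 - 18x + 27/4

order-1 term: 18x^3 - 27x^2 + 18x - 9/2
order-2 term: 27x^2 - 54x + 63/2
order-3 term: 18x - 27
order-4 term: 9/2
the series for exp(∇) f terminates at order 4
exp(∇) f = (9/2)x^4 + 18x^3 - 18x + 27/4


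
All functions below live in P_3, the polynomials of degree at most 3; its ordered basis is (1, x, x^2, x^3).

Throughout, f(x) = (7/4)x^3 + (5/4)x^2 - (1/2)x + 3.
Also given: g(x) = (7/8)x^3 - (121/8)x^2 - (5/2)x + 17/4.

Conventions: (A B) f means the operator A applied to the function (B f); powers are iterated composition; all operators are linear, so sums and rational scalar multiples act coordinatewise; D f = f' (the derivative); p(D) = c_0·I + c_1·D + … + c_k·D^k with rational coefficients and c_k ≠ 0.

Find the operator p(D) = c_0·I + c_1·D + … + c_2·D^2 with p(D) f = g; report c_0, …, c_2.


p(D) = (1/2)·I − 3·D + (1/2)·D^2, i.e. c_0 = 1/2, c_1 = -3, c_2 = 1/2

D^0 f = (7/4)x^3 + (5/4)x^2 - (1/2)x + 3
D^1 f = (21/4)x^2 + (5/2)x - 1/2
D^2 f = (21/2)x + 5/2
matching coefficients of g against c_0 f + c_1 Df + … from the top degree down determines the c_i
solution: c_0 = 1/2, c_1 = -3, c_2 = 1/2


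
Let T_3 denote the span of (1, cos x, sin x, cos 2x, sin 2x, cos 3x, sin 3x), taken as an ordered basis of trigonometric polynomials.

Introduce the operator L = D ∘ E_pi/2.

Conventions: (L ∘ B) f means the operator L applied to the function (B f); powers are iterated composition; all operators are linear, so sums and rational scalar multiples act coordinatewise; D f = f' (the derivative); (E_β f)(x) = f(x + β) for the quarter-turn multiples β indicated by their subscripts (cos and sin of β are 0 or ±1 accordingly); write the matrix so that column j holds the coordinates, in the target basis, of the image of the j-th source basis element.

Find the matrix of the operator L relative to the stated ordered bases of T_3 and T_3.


the matrix is [[0, 0, 0, 0, 0, 0, 0]; [0, -1, 0, 0, 0, 0, 0]; [0, 0, -1, 0, 0, 0, 0]; [0, 0, 0, 0, -2, 0, 0]; [0, 0, 0, 2, 0, 0, 0]; [0, 0, 0, 0, 0, 3, 0]; [0, 0, 0, 0, 0, 0, 3]] (rows listed top to bottom)

image of 1: 0
image of cos x: -cos x
image of sin x: -sin x
image of cos 2x: 2sin 2x
image of sin 2x: -2cos 2x
image of cos 3x: 3cos 3x
image of sin 3x: 3sin 3x
each image's coordinates form column j of the matrix


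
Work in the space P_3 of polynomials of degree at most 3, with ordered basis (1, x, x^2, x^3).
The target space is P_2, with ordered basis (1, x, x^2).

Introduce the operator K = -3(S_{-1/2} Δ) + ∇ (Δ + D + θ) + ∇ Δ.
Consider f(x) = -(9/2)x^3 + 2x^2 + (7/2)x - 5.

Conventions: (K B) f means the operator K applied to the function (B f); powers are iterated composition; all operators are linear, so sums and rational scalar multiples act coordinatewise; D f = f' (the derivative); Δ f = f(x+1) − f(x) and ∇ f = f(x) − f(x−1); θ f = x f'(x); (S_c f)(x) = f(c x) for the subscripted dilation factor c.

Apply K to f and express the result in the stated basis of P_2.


the image equals g(x) = -(243/8)x^2 - (187/4)x + 17/2

Δ f = -(27/2)x^2 - (19/2)x + 1
S_{-1/2} Δ f = -(27/8)x^2 + (19/4)x + 1
(-3(S_{-1/2} Δ)) f = (81/8)x^2 - (57/4)x - 3
Δ f = -(27/2)x^2 - (19/2)x + 1
D f = -(27/2)x^2 + 4x + 7/2
θ f = -(27/2)x^3 + 4x^2 + (7/2)x
(Δ + D + θ) f = -(27/2)x^3 - 23x^2 - 2x + 9/2
∇ (Δ + D + θ) f = -(81/2)x^2 - (11/2)x + 15/2
Δ f = -(27/2)x^2 - (19/2)x + 1
∇ Δ f = -27x + 4
(-3(S_{-1/2} Δ) + ∇ (Δ + D + θ) + ∇ Δ) f = -(243/8)x^2 - (187/4)x + 17/2


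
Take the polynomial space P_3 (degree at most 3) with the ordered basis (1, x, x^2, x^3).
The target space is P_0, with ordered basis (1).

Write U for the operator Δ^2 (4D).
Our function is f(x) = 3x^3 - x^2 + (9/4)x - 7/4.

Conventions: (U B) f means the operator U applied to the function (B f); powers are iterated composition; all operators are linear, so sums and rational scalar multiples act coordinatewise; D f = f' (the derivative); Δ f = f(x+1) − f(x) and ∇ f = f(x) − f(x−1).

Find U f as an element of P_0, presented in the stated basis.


the image equals g(x) = 72

D f = 9x^2 - 2x + 9/4
(4D) f = 36x^2 - 8x + 9
Δ (4D) f = 72x + 28
Δ Δ (4D) f = 72


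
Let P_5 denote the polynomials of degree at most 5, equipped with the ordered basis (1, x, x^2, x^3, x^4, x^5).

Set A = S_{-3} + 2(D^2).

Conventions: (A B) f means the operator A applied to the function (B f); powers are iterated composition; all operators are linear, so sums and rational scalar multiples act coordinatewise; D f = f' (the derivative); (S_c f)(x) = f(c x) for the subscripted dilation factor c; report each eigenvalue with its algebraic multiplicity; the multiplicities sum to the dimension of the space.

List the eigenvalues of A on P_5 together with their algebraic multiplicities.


image of 1: 1
image of x: -3x
image of x^2: 9x^2 + 4
image of x^3: -27x^3 + 12x
image of x^4: 81x^4 + 24x^2
image of x^5: -243x^5 + 40x^3
the matrix is upper triangular; its diagonal is (1, -3, 9, -27, 81, -243)
for a triangular matrix the eigenvalues are the diagonal entries, with algebraic multiplicity their repetition count

λ = -243 (multiplicity 1), λ = -27 (multiplicity 1), λ = -3 (multiplicity 1), λ = 1 (multiplicity 1), λ = 9 (multiplicity 1), λ = 81 (multiplicity 1)


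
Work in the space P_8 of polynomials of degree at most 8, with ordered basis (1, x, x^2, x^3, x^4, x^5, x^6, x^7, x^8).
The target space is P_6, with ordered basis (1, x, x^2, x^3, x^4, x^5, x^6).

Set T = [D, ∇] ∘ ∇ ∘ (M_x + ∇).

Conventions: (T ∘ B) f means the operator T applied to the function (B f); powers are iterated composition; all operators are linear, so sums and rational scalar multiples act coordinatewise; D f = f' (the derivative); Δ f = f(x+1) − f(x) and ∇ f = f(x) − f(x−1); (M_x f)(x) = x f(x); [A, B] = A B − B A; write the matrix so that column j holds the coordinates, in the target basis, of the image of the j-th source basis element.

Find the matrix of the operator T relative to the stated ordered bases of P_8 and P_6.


the matrix is [[0, 0, 0, 0, 0, 0, 0, 0, 0]; [0, 0, 0, 0, 0, 0, 0, 0, 0]; [0, 0, 0, 0, 0, 0, 0, 0, 0]; [0, 0, 0, 0, 0, 0, 0, 0, 0]; [0, 0, 0, 0, 0, 0, 0, 0, 0]; [0, 0, 0, 0, 0, 0, 0, 0, 0]; [0, 0, 0, 0, 0, 0, 0, 0, 0]] (rows listed top to bottom)

image of 1: 0
image of x: 0
image of x^2: 0
image of x^3: 0
image of x^4: 0
image of x^5: 0
image of x^6: 0
image of x^7: 0
image of x^8: 0
each image's coordinates form column j of the matrix


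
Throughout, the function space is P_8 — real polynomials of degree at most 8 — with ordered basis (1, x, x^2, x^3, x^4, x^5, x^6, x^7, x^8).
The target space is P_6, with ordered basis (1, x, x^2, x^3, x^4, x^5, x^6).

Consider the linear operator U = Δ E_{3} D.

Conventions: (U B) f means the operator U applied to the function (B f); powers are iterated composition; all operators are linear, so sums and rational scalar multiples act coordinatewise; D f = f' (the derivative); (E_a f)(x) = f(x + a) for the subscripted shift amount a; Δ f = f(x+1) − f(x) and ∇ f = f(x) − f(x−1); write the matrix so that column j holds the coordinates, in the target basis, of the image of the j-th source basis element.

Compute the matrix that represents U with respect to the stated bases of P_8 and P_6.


image of 1: 0
image of x: 0
image of x^2: 2
image of x^3: 6x + 21
image of x^4: 12x^2 + 84x + 148
image of x^5: 20x^3 + 210x^2 + 740x + 875
image of x^6: 30x^4 + 420x^3 + 2220x^2 + 5250x + 4686
image of x^7: 42x^5 + 735x^4 + 5180x^3 + 18375x^2 + 32802x + 23569
image of x^8: 56x^6 + 1176x^5 + 10360x^4 + 49000x^3 + 131208x^2 + 188552x + 113576
each image's coordinates form column j of the matrix

the matrix is [[0, 0, 2, 21, 148, 875, 4686, 23569, 113576]; [0, 0, 0, 6, 84, 740, 5250, 32802, 188552]; [0, 0, 0, 0, 12, 210, 2220, 18375, 131208]; [0, 0, 0, 0, 0, 20, 420, 5180, 49000]; [0, 0, 0, 0, 0, 0, 30, 735, 10360]; [0, 0, 0, 0, 0, 0, 0, 42, 1176]; [0, 0, 0, 0, 0, 0, 0, 0, 56]] (rows listed top to bottom)


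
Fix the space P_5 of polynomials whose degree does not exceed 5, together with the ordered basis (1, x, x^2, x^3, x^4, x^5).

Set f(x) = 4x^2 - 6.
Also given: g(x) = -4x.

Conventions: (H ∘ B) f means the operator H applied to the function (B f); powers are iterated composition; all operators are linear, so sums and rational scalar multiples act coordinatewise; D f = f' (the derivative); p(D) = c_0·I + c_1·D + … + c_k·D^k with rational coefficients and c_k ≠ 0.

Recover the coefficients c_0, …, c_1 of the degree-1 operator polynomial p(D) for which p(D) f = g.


D^0 f = 4x^2 - 6
D^1 f = 8x
matching coefficients of g against c_0 f + c_1 Df + … from the top degree down determines the c_i
solution: c_0 = 0, c_1 = -1/2

p(D) = -(1/2)·D, i.e. c_0 = 0, c_1 = -1/2


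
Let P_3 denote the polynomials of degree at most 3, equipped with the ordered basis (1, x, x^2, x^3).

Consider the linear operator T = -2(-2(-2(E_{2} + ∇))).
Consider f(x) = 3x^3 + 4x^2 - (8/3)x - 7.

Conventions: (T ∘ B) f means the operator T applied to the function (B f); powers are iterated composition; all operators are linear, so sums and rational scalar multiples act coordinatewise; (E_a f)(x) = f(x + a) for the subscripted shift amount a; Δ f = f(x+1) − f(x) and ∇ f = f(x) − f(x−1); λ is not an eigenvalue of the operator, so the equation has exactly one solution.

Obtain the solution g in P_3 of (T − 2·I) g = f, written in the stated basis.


write g with unknown coordinates in the stated basis and equate coefficients in (T − 2·I) g = f
solving from the highest basis element down gives g = -(3/10)x^3 + (44/25)x^2 - (2258/375)x + 16359/1250
check: T g = (12/5)x^3 + (188/25)x^2 - (5516/375)x + 11984/625
so T g − 2·g = 3x^3 + 4x^2 - (8/3)x - 7 = f ✓

g(x) = -(3/10)x^3 + (44/25)x^2 - (2258/375)x + 16359/1250


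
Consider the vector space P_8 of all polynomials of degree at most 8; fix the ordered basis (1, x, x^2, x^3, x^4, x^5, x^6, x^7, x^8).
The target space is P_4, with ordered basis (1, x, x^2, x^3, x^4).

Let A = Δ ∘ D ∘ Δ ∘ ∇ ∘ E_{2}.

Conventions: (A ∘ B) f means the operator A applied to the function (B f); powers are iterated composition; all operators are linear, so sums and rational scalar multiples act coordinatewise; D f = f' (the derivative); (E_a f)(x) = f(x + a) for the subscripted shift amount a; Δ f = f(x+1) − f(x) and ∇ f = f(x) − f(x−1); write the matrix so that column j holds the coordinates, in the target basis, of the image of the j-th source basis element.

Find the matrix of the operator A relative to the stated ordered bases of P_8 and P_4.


the matrix is [[0, 0, 0, 0, 24, 300, 2340, 14700, 81648]; [0, 0, 0, 0, 0, 120, 1800, 16380, 117600]; [0, 0, 0, 0, 0, 0, 360, 6300, 65520]; [0, 0, 0, 0, 0, 0, 0, 840, 16800]; [0, 0, 0, 0, 0, 0, 0, 0, 1680]] (rows listed top to bottom)

image of 1: 0
image of x: 0
image of x^2: 0
image of x^3: 0
image of x^4: 24
image of x^5: 120x + 300
image of x^6: 360x^2 + 1800x + 2340
image of x^7: 840x^3 + 6300x^2 + 16380x + 14700
image of x^8: 1680x^4 + 16800x^3 + 65520x^2 + 117600x + 81648
each image's coordinates form column j of the matrix


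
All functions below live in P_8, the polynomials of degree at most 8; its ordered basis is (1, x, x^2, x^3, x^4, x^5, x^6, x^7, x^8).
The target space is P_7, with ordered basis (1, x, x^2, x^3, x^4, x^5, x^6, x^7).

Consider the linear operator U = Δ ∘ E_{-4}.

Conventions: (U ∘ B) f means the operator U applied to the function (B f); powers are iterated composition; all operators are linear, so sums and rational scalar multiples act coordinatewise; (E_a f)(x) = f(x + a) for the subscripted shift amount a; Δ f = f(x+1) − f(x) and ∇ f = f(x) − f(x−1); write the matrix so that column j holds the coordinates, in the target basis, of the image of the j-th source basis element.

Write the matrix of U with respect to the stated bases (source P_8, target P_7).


the matrix is [[0, 1, -7, 37, -175, 781, -3367, 14197, -58975]; [0, 0, 2, -21, 148, -875, 4686, -23569, 113576]; [0, 0, 0, 3, -42, 370, -2625, 16401, -94276]; [0, 0, 0, 0, 4, -70, 740, -6125, 43736]; [0, 0, 0, 0, 0, 5, -105, 1295, -12250]; [0, 0, 0, 0, 0, 0, 6, -147, 2072]; [0, 0, 0, 0, 0, 0, 0, 7, -196]; [0, 0, 0, 0, 0, 0, 0, 0, 8]] (rows listed top to bottom)

image of 1: 0
image of x: 1
image of x^2: 2x - 7
image of x^3: 3x^2 - 21x + 37
image of x^4: 4x^3 - 42x^2 + 148x - 175
image of x^5: 5x^4 - 70x^3 + 370x^2 - 875x + 781
image of x^6: 6x^5 - 105x^4 + 740x^3 - 2625x^2 + 4686x - 3367
image of x^7: 7x^6 - 147x^5 + 1295x^4 - 6125x^3 + 16401x^2 - 23569x + 14197
image of x^8: 8x^7 - 196x^6 + 2072x^5 - 12250x^4 + 43736x^3 - 94276x^2 + 113576x - 58975
each image's coordinates form column j of the matrix


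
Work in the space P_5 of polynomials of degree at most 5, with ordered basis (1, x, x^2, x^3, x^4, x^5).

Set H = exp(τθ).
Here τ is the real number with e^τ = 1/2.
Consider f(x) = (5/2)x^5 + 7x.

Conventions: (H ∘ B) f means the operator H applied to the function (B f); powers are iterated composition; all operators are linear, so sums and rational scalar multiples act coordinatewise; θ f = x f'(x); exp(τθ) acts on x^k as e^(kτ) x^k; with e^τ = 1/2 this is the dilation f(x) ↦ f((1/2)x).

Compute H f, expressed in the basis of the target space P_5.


the image equals g(x) = (5/64)x^5 + (7/2)x

exp(τθ) x^k = e^(kτ) x^k; with e^τ = 1/2 this sends x^k to (1/2)^k x^k
x ↦ 1/2 x
x^5 ↦ 1/32 x^5
applying this coordinatewise to f: exp(τθ) f = (5/64)x^5 + (7/2)x


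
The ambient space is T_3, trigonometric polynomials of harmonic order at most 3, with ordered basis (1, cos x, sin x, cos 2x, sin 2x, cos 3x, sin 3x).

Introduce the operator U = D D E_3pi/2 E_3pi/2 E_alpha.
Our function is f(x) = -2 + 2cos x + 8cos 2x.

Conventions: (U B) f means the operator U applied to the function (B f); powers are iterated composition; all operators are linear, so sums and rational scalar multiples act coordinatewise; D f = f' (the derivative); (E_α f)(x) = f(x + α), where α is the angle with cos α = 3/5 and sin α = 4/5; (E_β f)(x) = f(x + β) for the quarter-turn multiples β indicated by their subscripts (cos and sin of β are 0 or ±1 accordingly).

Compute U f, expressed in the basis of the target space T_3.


g(x) = (6/5)cos x - (8/5)sin x + (224/25)cos 2x + (768/25)sin 2x

E_alpha f = -2 + (6/5)cos x - (8/5)sin x - (56/25)cos 2x - (192/25)sin 2x
E_3pi/2 E_alpha f = -2 + (8/5)cos x + (6/5)sin x + (56/25)cos 2x + (192/25)sin 2x
E_3pi/2 (E_3pi/2 E_alpha) f = -2 - (6/5)cos x + (8/5)sin x - (56/25)cos 2x - (192/25)sin 2x
D E_3pi/2 (E_3pi/2 E_alpha) f = (8/5)cos x + (6/5)sin x - (384/25)cos 2x + (112/25)sin 2x
D (D E_3pi/2) (E_3pi/2 E_alpha) f = (6/5)cos x - (8/5)sin x + (224/25)cos 2x + (768/25)sin 2x


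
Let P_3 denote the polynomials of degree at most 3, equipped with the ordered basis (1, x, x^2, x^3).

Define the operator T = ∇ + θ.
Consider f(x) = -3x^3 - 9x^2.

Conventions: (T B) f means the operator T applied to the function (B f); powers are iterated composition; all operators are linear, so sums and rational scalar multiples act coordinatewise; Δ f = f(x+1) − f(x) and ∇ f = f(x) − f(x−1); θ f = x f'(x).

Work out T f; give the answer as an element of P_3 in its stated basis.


the result is g(x) = -9x^3 - 27x^2 - 9x + 6

∇ f = -9x^2 - 9x + 6
θ f = -9x^3 - 18x^2
(∇ + θ) f = -9x^3 - 27x^2 - 9x + 6


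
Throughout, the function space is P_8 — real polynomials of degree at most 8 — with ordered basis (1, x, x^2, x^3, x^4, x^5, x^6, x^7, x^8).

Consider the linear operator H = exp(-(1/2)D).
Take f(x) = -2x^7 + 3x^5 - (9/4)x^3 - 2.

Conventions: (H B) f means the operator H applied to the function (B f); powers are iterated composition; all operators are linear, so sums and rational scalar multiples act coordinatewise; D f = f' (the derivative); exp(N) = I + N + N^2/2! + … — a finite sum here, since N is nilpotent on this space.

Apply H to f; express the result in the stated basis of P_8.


the result is g(x) = -2x^7 + 7x^6 - (15/2)x^5 + (5/4)x^4 + (7/8)x^3 + (15/16)x^2 - (31/32)x - 115/64

order-1 term: 7x^6 - (15/2)x^4 + (27/8)x^2
order-2 term: -(21/2)x^5 + (15/2)x^3 - (27/16)x
order-3 term: (35/4)x^4 - (15/4)x^2 + 9/32
order-4 term: -(35/8)x^3 + (15/16)x
order-5 term: (21/16)x^2 - 3/32
order-6 term: -(7/32)x
order-7 term: 1/64
the series for exp(-(1/2)D) f terminates at order 7
exp(-(1/2)D) f = -2x^7 + 7x^6 - (15/2)x^5 + (5/4)x^4 + (7/8)x^3 + (15/16)x^2 - (31/32)x - 115/64


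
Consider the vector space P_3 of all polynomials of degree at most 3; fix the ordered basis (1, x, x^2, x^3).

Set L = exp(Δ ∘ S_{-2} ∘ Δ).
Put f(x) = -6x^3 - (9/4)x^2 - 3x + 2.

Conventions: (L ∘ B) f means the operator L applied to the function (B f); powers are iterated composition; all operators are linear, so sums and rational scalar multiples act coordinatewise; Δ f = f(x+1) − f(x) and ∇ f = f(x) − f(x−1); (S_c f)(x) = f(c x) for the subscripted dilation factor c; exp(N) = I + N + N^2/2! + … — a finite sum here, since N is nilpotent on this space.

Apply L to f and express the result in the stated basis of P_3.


the image equals g(x) = -6x^3 - (9/4)x^2 - 147x - 25

order-1 term: -144x - 27
the series for exp(Δ ∘ S_{-2} ∘ Δ) f terminates at order 1
exp(Δ ∘ S_{-2} ∘ Δ) f = -6x^3 - (9/4)x^2 - 147x - 25


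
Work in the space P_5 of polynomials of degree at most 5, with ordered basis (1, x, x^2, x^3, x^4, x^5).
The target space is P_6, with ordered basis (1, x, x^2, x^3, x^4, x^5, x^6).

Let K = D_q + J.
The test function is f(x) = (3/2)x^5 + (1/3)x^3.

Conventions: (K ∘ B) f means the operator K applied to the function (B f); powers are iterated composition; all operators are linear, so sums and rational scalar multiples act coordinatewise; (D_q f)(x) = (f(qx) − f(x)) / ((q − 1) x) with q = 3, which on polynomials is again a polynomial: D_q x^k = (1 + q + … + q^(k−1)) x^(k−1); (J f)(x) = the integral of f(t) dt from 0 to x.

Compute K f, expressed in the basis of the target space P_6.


D_q f = (363/2)x^4 + (13/3)x^2
J f = (1/4)x^6 + (1/12)x^4
(D_q + J) f = (1/4)x^6 + (2179/12)x^4 + (13/3)x^2

g(x) = (1/4)x^6 + (2179/12)x^4 + (13/3)x^2


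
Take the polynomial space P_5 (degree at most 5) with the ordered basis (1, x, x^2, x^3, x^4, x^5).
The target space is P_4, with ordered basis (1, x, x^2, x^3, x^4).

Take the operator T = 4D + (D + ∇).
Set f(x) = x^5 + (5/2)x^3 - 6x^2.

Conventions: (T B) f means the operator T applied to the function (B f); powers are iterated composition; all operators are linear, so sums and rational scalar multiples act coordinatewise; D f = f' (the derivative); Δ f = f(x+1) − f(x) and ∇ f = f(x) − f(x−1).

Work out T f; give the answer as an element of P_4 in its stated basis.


the image equals g(x) = 30x^4 - 10x^3 + 55x^2 - (169/2)x + 19/2

D f = 5x^4 + (15/2)x^2 - 12x
(4D) f = 20x^4 + 30x^2 - 48x
D f = 5x^4 + (15/2)x^2 - 12x
∇ f = 5x^4 - 10x^3 + (35/2)x^2 - (49/2)x + 19/2
(D + ∇) f = 10x^4 - 10x^3 + 25x^2 - (73/2)x + 19/2
(4D + (D + ∇)) f = 30x^4 - 10x^3 + 55x^2 - (169/2)x + 19/2


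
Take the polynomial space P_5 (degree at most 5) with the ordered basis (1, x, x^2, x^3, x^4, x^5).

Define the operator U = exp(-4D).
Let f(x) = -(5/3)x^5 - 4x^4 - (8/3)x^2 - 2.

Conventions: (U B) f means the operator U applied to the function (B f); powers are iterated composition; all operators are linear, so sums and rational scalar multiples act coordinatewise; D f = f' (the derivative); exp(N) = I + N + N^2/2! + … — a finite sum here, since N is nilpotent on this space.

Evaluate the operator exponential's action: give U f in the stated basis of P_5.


the image equals g(x) = -(5/3)x^5 + (88/3)x^4 - (608/3)x^3 + 680x^2 - 1088x + 638

order-1 term: (100/3)x^4 + 64x^3 + (64/3)x
order-2 term: -(800/3)x^3 - 384x^2 - 128/3
order-3 term: (3200/3)x^2 + 1024x
order-4 term: -(6400/3)x - 1024
order-5 term: 5120/3
the series for exp(-4D) f terminates at order 5
exp(-4D) f = -(5/3)x^5 + (88/3)x^4 - (608/3)x^3 + 680x^2 - 1088x + 638


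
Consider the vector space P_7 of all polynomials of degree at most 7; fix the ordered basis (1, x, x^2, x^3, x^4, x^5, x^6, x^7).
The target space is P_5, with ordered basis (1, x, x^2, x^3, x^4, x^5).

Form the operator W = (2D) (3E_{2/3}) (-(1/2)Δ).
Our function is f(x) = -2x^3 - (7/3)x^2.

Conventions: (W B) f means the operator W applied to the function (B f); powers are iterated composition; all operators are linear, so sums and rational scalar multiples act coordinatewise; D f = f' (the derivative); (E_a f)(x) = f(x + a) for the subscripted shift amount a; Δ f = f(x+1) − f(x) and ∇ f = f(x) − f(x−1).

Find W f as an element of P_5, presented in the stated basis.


Δ f = -6x^2 - (32/3)x - 13/3
(-(1/2)Δ) f = 3x^2 + (16/3)x + 13/6
E_{2/3} (-(1/2)Δ) f = 3x^2 + (28/3)x + 127/18
(3E_{2/3}) (-(1/2)Δ) f = 9x^2 + 28x + 127/6
D (3E_{2/3}) (-(1/2)Δ) f = 18x + 28
(2D) (3E_{2/3}) (-(1/2)Δ) f = 36x + 56

g(x) = 36x + 56


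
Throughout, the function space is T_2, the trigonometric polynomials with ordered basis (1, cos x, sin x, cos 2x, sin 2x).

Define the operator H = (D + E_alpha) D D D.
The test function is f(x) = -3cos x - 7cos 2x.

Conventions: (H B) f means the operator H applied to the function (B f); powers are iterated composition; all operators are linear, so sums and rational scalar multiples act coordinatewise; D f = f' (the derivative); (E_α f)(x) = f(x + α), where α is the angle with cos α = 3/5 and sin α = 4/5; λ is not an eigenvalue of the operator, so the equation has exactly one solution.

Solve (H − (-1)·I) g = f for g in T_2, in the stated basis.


g(x) = -(42/41)cos x + (9/41)sin x - (4319/15353)cos 2x - (392/15353)sin 2x

write g with unknown coordinates in the stated basis and equate coefficients in (H − (-1)·I) g = f
solving from the highest basis element down gives g = -(42/41)cos x + (9/41)sin x - (4319/15353)cos 2x - (392/15353)sin 2x
check: H g = -(81/41)cos x - (9/41)sin x - (103152/15353)cos 2x + (392/15353)sin 2x
so H g − (-1)·g = -3cos x - 7cos 2x = f ✓


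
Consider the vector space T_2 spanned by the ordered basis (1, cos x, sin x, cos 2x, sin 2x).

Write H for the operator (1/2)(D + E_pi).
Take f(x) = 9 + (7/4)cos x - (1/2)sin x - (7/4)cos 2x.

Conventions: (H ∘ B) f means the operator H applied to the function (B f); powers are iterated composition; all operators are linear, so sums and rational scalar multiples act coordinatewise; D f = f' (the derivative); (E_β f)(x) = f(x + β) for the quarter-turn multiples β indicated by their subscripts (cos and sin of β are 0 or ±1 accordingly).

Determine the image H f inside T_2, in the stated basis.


D f = -(1/2)cos x - (7/4)sin x + (7/2)sin 2x
E_pi f = 9 - (7/4)cos x + (1/2)sin x - (7/4)cos 2x
(D + E_pi) f = 9 - (9/4)cos x - (5/4)sin x - (7/4)cos 2x + (7/2)sin 2x
((1/2)(D + E_pi)) f = 9/2 - (9/8)cos x - (5/8)sin x - (7/8)cos 2x + (7/4)sin 2x

g(x) = 9/2 - (9/8)cos x - (5/8)sin x - (7/8)cos 2x + (7/4)sin 2x


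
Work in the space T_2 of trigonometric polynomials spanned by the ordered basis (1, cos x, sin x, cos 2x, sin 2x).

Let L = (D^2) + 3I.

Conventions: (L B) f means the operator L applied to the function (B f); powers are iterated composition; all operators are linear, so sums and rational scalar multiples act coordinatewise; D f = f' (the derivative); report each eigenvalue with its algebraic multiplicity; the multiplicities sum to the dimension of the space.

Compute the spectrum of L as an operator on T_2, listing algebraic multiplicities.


λ = -1 (multiplicity 2), λ = 2 (multiplicity 2), λ = 3 (multiplicity 1)

image of 1: 3
image of cos x: 2cos x
image of sin x: 2sin x
image of cos 2x: -cos 2x
image of sin 2x: -sin 2x
the matrix is diagonal; its diagonal is (3, 2, 2, -1, -1)
for a triangular matrix the eigenvalues are the diagonal entries, with algebraic multiplicity their repetition count


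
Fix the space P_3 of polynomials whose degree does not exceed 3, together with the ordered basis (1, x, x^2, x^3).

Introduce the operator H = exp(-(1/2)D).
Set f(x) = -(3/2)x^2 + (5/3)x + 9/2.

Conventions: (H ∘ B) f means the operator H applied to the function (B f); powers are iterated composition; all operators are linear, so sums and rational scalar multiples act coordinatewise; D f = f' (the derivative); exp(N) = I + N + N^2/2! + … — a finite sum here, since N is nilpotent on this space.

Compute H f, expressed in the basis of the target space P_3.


g(x) = -(3/2)x^2 + (19/6)x + 79/24

order-1 term: (3/2)x - 5/6
order-2 term: -3/8
the series for exp(-(1/2)D) f terminates at order 2
exp(-(1/2)D) f = -(3/2)x^2 + (19/6)x + 79/24


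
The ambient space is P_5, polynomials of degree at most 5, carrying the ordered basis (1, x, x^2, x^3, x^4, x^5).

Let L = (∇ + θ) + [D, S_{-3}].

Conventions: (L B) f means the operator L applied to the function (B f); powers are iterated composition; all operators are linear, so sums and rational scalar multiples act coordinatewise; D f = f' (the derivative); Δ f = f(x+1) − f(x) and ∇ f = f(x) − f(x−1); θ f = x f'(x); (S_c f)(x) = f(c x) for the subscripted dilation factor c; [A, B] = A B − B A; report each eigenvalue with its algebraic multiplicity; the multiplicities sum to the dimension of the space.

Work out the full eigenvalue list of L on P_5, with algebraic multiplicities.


λ = 0 (multiplicity 1), λ = 1 (multiplicity 1), λ = 2 (multiplicity 1), λ = 3 (multiplicity 1), λ = 4 (multiplicity 1), λ = 5 (multiplicity 1)

image of 1: 0
image of x: x - 3
image of x^2: 2x^2 + 26x - 1
image of x^3: 3x^3 - 105x^2 - 3x + 1
image of x^4: 4x^4 + 436x^3 - 6x^2 + 4x - 1
image of x^5: 5x^5 - 1615x^4 - 10x^3 + 10x^2 - 5x + 1
the matrix is upper triangular; its diagonal is (0, 1, 2, 3, 4, 5)
for a triangular matrix the eigenvalues are the diagonal entries, with algebraic multiplicity their repetition count


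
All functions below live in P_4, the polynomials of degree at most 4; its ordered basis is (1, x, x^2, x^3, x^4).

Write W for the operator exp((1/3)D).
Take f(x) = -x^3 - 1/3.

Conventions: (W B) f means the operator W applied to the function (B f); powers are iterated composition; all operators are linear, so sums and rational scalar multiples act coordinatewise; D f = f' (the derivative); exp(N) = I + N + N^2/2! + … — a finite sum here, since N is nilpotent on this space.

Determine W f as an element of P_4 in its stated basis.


the result is g(x) = -x^3 - x^2 - (1/3)x - 10/27

order-1 term: -x^2
order-2 term: -(1/3)x
order-3 term: -1/27
the series for exp((1/3)D) f terminates at order 3
exp((1/3)D) f = -x^3 - x^2 - (1/3)x - 10/27


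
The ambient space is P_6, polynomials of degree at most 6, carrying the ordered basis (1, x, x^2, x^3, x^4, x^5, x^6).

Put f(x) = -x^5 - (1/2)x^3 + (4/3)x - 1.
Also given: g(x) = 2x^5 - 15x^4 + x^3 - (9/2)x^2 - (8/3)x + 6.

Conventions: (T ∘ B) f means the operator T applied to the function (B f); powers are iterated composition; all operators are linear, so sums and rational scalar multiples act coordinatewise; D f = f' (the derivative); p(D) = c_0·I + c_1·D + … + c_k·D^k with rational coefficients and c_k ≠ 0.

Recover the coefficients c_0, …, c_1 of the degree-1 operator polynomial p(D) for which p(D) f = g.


D^0 f = -x^5 - (1/2)x^3 + (4/3)x - 1
D^1 f = -5x^4 - (3/2)x^2 + 4/3
matching coefficients of g against c_0 f + c_1 Df + … from the top degree down determines the c_i
solution: c_0 = -2, c_1 = 3

p(D) = -2·I + 3·D, i.e. c_0 = -2, c_1 = 3


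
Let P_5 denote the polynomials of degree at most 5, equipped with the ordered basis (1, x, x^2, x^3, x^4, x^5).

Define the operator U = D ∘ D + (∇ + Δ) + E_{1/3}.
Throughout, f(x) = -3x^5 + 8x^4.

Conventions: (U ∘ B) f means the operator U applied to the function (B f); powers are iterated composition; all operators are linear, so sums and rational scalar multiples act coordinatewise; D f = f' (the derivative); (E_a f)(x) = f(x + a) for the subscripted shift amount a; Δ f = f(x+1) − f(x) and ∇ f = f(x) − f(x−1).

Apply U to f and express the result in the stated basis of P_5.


the result is g(x) = -3x^5 - 27x^4 + (34/3)x^3 + (362/9)x^2 + 65x - 479/81

D f = -15x^4 + 32x^3
D D f = -60x^3 + 96x^2
∇ f = -15x^4 + 62x^3 - 78x^2 + 47x - 11
Δ f = -15x^4 + 2x^3 + 18x^2 + 17x + 5
(∇ + Δ) f = -30x^4 + 64x^3 - 60x^2 + 64x - 6
E_{1/3} f = -3x^5 + 3x^4 + (22/3)x^3 + (38/9)x^2 + x + 7/81
(D ∘ D + (∇ + Δ) + E_{1/3}) f = -3x^5 - 27x^4 + (34/3)x^3 + (362/9)x^2 + 65x - 479/81


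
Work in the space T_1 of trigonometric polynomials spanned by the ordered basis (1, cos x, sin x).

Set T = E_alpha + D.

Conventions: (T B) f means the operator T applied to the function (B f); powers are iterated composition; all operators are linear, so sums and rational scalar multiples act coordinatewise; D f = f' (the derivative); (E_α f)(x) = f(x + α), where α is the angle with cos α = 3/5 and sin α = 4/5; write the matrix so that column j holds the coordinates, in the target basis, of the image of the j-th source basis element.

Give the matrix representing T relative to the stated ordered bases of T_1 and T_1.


image of 1: 1
image of cos x: (3/5)cos x - (9/5)sin x
image of sin x: (9/5)cos x + (3/5)sin x
each image's coordinates form column j of the matrix

the matrix is [[1, 0, 0]; [0, 3/5, 9/5]; [0, -9/5, 3/5]] (rows listed top to bottom)


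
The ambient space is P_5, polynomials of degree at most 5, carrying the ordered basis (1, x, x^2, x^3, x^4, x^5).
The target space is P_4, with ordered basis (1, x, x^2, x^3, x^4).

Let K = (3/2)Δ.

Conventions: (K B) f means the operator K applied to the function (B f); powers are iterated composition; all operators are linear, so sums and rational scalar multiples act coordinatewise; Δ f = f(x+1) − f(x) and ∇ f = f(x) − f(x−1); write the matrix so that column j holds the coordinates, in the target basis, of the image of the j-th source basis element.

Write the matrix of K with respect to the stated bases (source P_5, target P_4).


image of 1: 0
image of x: 3/2
image of x^2: 3x + 3/2
image of x^3: (9/2)x^2 + (9/2)x + 3/2
image of x^4: 6x^3 + 9x^2 + 6x + 3/2
image of x^5: (15/2)x^4 + 15x^3 + 15x^2 + (15/2)x + 3/2
each image's coordinates form column j of the matrix

the matrix is [[0, 3/2, 3/2, 3/2, 3/2, 3/2]; [0, 0, 3, 9/2, 6, 15/2]; [0, 0, 0, 9/2, 9, 15]; [0, 0, 0, 0, 6, 15]; [0, 0, 0, 0, 0, 15/2]] (rows listed top to bottom)


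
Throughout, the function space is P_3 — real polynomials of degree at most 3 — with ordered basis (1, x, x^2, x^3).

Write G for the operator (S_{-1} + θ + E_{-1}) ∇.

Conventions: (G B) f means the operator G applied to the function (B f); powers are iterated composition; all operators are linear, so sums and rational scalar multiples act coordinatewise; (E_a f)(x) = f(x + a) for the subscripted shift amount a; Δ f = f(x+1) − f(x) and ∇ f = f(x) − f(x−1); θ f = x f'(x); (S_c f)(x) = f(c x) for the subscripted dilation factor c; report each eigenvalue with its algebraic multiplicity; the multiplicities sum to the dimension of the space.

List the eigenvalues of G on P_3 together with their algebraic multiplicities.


λ = 0 (multiplicity 4)

image of 1: 0
image of x: 2
image of x^2: 2x - 4
image of x^3: 12x^2 - 9x + 8
the matrix is upper triangular; its diagonal is (0, 0, 0, 0)
for a triangular matrix the eigenvalues are the diagonal entries, with algebraic multiplicity their repetition count


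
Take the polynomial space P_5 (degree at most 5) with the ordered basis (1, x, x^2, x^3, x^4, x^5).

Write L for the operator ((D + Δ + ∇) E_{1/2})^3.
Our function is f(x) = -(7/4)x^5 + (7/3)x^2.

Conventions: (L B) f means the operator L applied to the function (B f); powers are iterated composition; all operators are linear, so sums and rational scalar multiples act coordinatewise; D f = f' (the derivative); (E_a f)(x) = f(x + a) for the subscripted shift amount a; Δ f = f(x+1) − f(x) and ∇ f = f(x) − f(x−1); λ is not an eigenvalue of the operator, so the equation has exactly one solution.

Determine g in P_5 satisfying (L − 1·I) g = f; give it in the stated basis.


write g with unknown coordinates in the stated basis and equate coefficients in (L − 1·I) g = f
solving from the highest basis element down gives g = (7/4)x^5 + (8498/3)x^2 + 8505x + 33075/4
check: L g = 2835x^2 + 8505x + 33075/4
so L g − 1·g = -(7/4)x^5 + (7/3)x^2 = f ✓

the result is g(x) = (7/4)x^5 + (8498/3)x^2 + 8505x + 33075/4


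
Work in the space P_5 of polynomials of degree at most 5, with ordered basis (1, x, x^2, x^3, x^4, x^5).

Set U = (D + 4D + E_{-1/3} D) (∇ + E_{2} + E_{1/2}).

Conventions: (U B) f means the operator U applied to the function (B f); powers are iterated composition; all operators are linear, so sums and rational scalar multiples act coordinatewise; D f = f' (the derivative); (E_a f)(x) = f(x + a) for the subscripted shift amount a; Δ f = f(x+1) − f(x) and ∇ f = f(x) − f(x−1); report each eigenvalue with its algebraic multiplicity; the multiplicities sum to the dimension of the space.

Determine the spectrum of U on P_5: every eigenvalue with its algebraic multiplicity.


image of 1: 0
image of x: 12
image of x^2: 24x + 122/3
image of x^3: 36x^2 + 122x + 313/6
image of x^4: 48x^3 + 244x^2 + (626/3)x + 5680/27
image of x^5: 60x^4 + (1220/3)x^3 + (1565/3)x^2 + (28400/27)x + 258815/648
the matrix is upper triangular; its diagonal is (0, 0, 0, 0, 0, 0)
for a triangular matrix the eigenvalues are the diagonal entries, with algebraic multiplicity their repetition count

λ = 0 (multiplicity 6)


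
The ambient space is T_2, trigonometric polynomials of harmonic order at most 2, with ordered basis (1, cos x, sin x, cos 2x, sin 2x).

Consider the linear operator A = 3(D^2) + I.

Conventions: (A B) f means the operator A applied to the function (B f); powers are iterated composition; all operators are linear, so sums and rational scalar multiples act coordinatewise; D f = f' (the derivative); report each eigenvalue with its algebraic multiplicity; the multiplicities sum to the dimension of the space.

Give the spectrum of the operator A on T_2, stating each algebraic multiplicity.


image of 1: 1
image of cos x: -2cos x
image of sin x: -2sin x
image of cos 2x: -11cos 2x
image of sin 2x: -11sin 2x
the matrix is diagonal; its diagonal is (1, -2, -2, -11, -11)
for a triangular matrix the eigenvalues are the diagonal entries, with algebraic multiplicity their repetition count

λ = -11 (multiplicity 2), λ = -2 (multiplicity 2), λ = 1 (multiplicity 1)


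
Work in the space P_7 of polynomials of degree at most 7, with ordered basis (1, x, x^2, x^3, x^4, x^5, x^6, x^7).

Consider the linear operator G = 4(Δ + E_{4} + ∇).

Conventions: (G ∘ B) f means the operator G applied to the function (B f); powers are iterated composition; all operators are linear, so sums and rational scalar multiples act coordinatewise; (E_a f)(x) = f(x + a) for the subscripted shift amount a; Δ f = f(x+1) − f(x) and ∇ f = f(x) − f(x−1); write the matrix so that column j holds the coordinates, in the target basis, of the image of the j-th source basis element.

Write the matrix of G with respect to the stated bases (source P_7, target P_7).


image of 1: 4
image of x: 4x + 24
image of x^2: 4x^2 + 48x + 64
image of x^3: 4x^3 + 72x^2 + 192x + 264
image of x^4: 4x^4 + 96x^3 + 384x^2 + 1056x + 1024
image of x^5: 4x^5 + 120x^4 + 640x^3 + 2640x^2 + 5120x + 4104
image of x^6: 4x^6 + 144x^5 + 960x^4 + 5280x^3 + 15360x^2 + 24624x + 16384
image of x^7: 4x^7 + 168x^6 + 1344x^5 + 9240x^4 + 35840x^3 + 86184x^2 + 114688x + 65544
each image's coordinates form column j of the matrix

the matrix is [[4, 24, 64, 264, 1024, 4104, 16384, 65544]; [0, 4, 48, 192, 1056, 5120, 24624, 114688]; [0, 0, 4, 72, 384, 2640, 15360, 86184]; [0, 0, 0, 4, 96, 640, 5280, 35840]; [0, 0, 0, 0, 4, 120, 960, 9240]; [0, 0, 0, 0, 0, 4, 144, 1344]; [0, 0, 0, 0, 0, 0, 4, 168]; [0, 0, 0, 0, 0, 0, 0, 4]] (rows listed top to bottom)


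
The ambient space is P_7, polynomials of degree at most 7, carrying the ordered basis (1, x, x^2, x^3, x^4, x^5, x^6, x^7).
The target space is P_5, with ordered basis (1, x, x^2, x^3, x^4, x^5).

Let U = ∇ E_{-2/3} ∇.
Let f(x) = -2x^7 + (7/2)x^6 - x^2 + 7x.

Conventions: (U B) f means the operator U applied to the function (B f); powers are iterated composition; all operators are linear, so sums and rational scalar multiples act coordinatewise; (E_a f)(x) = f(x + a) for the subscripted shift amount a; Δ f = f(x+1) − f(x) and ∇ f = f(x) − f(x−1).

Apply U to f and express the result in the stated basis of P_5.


∇ f = -14x^6 + 63x^5 - (245/2)x^4 + 140x^3 - (189/2)x^2 + 33x + 5/2
E_{-2/3} ∇ f = -14x^6 + 119x^5 - (2555/6)x^4 + (22400/27)x^3 - (50183/54)x^2 + (45695/81)x - 199315/1458
∇ E_{-2/3} ∇ f = -84x^5 + 805x^4 - (9520/3)x^3 + (57995/9)x^2 - (181706/27)x + 233435/81

g(x) = -84x^5 + 805x^4 - (9520/3)x^3 + (57995/9)x^2 - (181706/27)x + 233435/81


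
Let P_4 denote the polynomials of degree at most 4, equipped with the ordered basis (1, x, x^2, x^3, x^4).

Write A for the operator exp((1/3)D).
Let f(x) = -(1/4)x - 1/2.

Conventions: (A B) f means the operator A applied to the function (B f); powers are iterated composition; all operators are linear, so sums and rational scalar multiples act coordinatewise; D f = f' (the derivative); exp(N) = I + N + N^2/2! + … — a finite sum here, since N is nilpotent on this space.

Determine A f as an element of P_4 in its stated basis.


order-1 term: -1/12
the series for exp((1/3)D) f terminates at order 1
exp((1/3)D) f = -(1/4)x - 7/12

the image equals g(x) = -(1/4)x - 7/12


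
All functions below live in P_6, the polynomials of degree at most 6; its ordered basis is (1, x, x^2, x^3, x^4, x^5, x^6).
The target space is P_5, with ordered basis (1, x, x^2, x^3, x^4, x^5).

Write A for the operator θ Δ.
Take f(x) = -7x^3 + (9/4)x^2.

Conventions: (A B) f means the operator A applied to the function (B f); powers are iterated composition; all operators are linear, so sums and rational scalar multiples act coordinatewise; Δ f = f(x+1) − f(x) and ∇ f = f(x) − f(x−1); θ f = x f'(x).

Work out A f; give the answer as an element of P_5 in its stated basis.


g(x) = -42x^2 - (33/2)x

Δ f = -21x^2 - (33/2)x - 19/4
θ Δ f = -42x^2 - (33/2)x
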